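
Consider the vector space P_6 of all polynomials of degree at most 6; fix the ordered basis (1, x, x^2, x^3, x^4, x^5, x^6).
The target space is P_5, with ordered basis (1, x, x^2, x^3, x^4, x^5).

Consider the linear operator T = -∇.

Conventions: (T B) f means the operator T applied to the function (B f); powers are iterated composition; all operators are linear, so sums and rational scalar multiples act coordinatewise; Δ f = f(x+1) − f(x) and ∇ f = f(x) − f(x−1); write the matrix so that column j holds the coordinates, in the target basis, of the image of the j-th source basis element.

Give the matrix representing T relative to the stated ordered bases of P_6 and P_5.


image of 1: 0
image of x: -1
image of x^2: -2x + 1
image of x^3: -3x^2 + 3x - 1
image of x^4: -4x^3 + 6x^2 - 4x + 1
image of x^5: -5x^4 + 10x^3 - 10x^2 + 5x - 1
image of x^6: -6x^5 + 15x^4 - 20x^3 + 15x^2 - 6x + 1
each image's coordinates form column j of the matrix

the matrix is [[0, -1, 1, -1, 1, -1, 1]; [0, 0, -2, 3, -4, 5, -6]; [0, 0, 0, -3, 6, -10, 15]; [0, 0, 0, 0, -4, 10, -20]; [0, 0, 0, 0, 0, -5, 15]; [0, 0, 0, 0, 0, 0, -6]] (rows listed top to bottom)


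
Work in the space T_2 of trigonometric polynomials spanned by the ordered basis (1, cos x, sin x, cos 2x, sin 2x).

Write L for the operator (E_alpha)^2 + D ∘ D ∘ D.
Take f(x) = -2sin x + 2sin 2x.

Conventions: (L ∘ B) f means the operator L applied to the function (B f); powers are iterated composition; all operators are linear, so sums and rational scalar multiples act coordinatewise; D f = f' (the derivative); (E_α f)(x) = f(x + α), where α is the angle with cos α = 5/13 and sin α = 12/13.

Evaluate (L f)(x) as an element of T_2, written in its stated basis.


the result is g(x) = (98/169)cos x + (238/169)sin x - (514096/28561)cos 2x - (478/28561)sin 2x

E_alpha f = -(24/13)cos x - (10/13)sin x + (240/169)cos 2x - (238/169)sin 2x
E_alpha E_alpha f = -(240/169)cos x + (238/169)sin x - (57120/28561)cos 2x - (478/28561)sin 2x
D f = -2cos x + 4cos 2x
D D f = 2sin x - 8sin 2x
D D D f = 2cos x - 16cos 2x
((E_alpha)^2 + D ∘ D ∘ D) f = (98/169)cos x + (238/169)sin x - (514096/28561)cos 2x - (478/28561)sin 2x


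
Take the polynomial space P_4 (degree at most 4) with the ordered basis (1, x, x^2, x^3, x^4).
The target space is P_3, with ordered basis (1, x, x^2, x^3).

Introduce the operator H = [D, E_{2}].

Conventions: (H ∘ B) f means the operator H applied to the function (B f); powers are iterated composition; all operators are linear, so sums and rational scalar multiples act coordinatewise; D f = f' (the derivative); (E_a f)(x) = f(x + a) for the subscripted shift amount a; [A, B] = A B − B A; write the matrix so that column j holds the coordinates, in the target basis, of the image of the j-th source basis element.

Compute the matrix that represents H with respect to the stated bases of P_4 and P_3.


image of 1: 0
image of x: 0
image of x^2: 0
image of x^3: 0
image of x^4: 0
each image's coordinates form column j of the matrix

the matrix is [[0, 0, 0, 0, 0]; [0, 0, 0, 0, 0]; [0, 0, 0, 0, 0]; [0, 0, 0, 0, 0]] (rows listed top to bottom)


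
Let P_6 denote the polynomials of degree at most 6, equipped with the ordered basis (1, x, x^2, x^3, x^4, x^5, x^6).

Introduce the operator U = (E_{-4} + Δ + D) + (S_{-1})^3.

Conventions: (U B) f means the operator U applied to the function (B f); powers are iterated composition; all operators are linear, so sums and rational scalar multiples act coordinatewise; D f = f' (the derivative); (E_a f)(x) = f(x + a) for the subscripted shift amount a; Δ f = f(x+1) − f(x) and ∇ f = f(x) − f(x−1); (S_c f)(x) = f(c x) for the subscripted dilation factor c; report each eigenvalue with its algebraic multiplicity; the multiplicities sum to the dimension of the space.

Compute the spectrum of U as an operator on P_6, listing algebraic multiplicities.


λ = 0 (multiplicity 3), λ = 2 (multiplicity 4)

image of 1: 2
image of x: -2
image of x^2: 2x^2 - 4x + 17
image of x^3: -6x^2 + 51x - 63
image of x^4: 2x^4 - 8x^3 + 102x^2 - 252x + 257
image of x^5: -10x^4 + 170x^3 - 630x^2 + 1285x - 1023
image of x^6: 2x^6 - 12x^5 + 255x^4 - 1260x^3 + 3855x^2 - 6138x + 4097
the matrix is upper triangular; its diagonal is (2, 0, 2, 0, 2, 0, 2)
for a triangular matrix the eigenvalues are the diagonal entries, with algebraic multiplicity their repetition count


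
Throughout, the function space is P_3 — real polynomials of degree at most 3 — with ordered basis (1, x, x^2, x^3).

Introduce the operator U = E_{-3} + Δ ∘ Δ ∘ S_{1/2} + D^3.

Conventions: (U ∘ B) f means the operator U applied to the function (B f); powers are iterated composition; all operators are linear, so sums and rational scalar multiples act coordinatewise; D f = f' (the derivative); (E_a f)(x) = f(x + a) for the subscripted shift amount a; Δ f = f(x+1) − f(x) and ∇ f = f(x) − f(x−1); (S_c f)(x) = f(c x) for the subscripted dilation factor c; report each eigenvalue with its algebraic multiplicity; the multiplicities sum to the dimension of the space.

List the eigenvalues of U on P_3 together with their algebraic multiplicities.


image of 1: 1
image of x: x - 3
image of x^2: x^2 - 6x + 19/2
image of x^3: x^3 - 9x^2 + (111/4)x - 81/4
the matrix is upper triangular; its diagonal is (1, 1, 1, 1)
for a triangular matrix the eigenvalues are the diagonal entries, with algebraic multiplicity their repetition count

λ = 1 (multiplicity 4)


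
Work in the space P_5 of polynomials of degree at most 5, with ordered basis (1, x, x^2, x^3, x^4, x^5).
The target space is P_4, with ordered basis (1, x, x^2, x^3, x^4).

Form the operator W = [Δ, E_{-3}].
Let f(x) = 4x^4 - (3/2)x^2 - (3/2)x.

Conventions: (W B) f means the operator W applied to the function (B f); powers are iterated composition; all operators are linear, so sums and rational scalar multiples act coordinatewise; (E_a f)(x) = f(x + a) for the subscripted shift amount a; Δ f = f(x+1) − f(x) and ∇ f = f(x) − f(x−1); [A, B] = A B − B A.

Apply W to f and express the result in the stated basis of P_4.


E_{-3} f = 4x^4 - 48x^3 + (429/2)x^2 - (849/2)x + 315
Δ E_{-3} f = 16x^3 - 120x^2 + 301x - 254
Δ f = 16x^3 + 24x^2 + 13x + 1
E_{-3} Δ f = 16x^3 - 120x^2 + 301x - 254
[Δ, E_{-3}] f = 0

the image equals g(x) = 0


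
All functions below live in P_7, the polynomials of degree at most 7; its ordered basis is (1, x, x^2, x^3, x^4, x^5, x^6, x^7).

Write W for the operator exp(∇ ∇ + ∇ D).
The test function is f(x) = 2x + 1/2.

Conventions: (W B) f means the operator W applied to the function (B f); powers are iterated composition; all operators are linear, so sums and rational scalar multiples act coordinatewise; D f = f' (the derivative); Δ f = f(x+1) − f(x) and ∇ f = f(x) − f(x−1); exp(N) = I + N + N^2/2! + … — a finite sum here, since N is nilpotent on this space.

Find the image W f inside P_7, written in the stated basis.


g(x) = 2x + 1/2

the series for exp(∇ ∇ + ∇ D) f terminates at order 0
exp(∇ ∇ + ∇ D) f = 2x + 1/2


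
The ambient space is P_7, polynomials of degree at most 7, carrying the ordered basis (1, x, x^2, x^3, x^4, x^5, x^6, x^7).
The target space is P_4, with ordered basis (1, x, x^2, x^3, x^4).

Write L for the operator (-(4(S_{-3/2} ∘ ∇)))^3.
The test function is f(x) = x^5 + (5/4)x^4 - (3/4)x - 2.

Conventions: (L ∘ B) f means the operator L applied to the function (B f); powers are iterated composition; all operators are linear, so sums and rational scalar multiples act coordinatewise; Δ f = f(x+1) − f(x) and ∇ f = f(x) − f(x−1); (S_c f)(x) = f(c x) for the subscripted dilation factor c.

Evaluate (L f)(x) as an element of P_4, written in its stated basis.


∇ f = 5x^4 - 5x^3 + (5/2)x^2 - 1
S_{-3/2} ∇ f = (405/16)x^4 + (135/8)x^3 + (45/8)x^2 - 1
(4(S_{-3/2} ∘ ∇)) f = (405/4)x^4 + (135/2)x^3 + (45/2)x^2 - 4
(-(4(S_{-3/2} ∘ ∇))) f = -(405/4)x^4 - (135/2)x^3 - (45/2)x^2 + 4
∇ (-(4(S_{-3/2} ∘ ∇))) f = -405x^3 + 405x^2 - (495/2)x + 225/4
S_{-3/2} ∇ (-(4(S_{-3/2} ∘ ∇))) f = (10935/8)x^3 + (3645/4)x^2 + (1485/4)x + 225/4
(4(S_{-3/2} ∘ ∇)) (-(4(S_{-3/2} ∘ ∇))) f = (10935/2)x^3 + 3645x^2 + 1485x + 225
(-(4(S_{-3/2} ∘ ∇))) (-(4(S_{-3/2} ∘ ∇))) f = -(10935/2)x^3 - 3645x^2 - 1485x - 225
∇ (-(4(S_{-3/2} ∘ ∇))) (-(4(S_{-3/2} ∘ ∇))) f = -(32805/2)x^2 + (18225/2)x - 6615/2
S_{-3/2} ∇ (-(4(S_{-3/2} ∘ ∇))) (-(4(S_{-3/2} ∘ ∇))) f = -(295245/8)x^2 - (54675/4)x - 6615/2
(4(S_{-3/2} ∘ ∇)) (-(4(S_{-3/2} ∘ ∇))) (-(4(S_{-3/2} ∘ ∇))) f = -(295245/2)x^2 - 54675x - 13230
(-(4(S_{-3/2} ∘ ∇))) (-(4(S_{-3/2} ∘ ∇))) (-(4(S_{-3/2} ∘ ∇))) f = (295245/2)x^2 + 54675x + 13230

g(x) = (295245/2)x^2 + 54675x + 13230


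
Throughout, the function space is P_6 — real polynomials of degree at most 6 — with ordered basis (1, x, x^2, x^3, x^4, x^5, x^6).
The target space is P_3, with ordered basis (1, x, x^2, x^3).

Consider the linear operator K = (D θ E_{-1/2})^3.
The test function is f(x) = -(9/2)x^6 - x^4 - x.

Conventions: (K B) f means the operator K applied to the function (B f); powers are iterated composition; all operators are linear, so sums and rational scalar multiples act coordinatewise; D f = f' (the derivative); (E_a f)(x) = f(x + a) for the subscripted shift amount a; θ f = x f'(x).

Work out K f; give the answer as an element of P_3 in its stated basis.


g(x) = -64800x^3 + 179820x^2 - 144756x + 28257

E_{-1/2} f = -(9/2)x^6 + (27/2)x^5 - (143/8)x^4 + (53/4)x^3 - (183/32)x^2 + (11/32)x + 47/128
θ E_{-1/2} f = -27x^6 + (135/2)x^5 - (143/2)x^4 + (159/4)x^3 - (183/16)x^2 + (11/32)x
D θ E_{-1/2} f = -162x^5 + (675/2)x^4 - 286x^3 + (477/4)x^2 - (183/8)x + 11/32
E_{-1/2} (D θ E_{-1/2}) f = -162x^5 + (1485/2)x^4 - 1366x^3 + 1257x^2 - 576x + 207/2
θ E_{-1/2} (D θ E_{-1/2}) f = -810x^5 + 2970x^4 - 4098x^3 + 2514x^2 - 576x
D θ E_{-1/2} (D θ E_{-1/2}) f = -4050x^4 + 11880x^3 - 12294x^2 + 5028x - 576
E_{-1/2} (D θ E_{-1/2}) (D θ E_{-1/2}) f = -4050x^4 + 19980x^3 - 36189x^2 + 28257x - 63213/8
θ E_{-1/2} (D θ E_{-1/2}) (D θ E_{-1/2}) f = -16200x^4 + 59940x^3 - 72378x^2 + 28257x
D θ E_{-1/2} (D θ E_{-1/2}) (D θ E_{-1/2}) f = -64800x^3 + 179820x^2 - 144756x + 28257


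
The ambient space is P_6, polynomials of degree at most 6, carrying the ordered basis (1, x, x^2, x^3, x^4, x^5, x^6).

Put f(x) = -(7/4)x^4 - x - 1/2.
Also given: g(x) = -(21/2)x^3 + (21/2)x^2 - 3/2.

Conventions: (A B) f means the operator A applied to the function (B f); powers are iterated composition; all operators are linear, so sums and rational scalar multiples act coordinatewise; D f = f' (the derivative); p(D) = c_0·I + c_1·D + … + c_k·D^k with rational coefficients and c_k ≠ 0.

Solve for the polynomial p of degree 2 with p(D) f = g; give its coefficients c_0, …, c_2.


c_0 = 0, c_1 = 3/2, c_2 = -1/2

D^0 f = -(7/4)x^4 - x - 1/2
D^1 f = -7x^3 - 1
D^2 f = -21x^2
matching coefficients of g against c_0 f + c_1 Df + … from the top degree down determines the c_i
solution: c_0 = 0, c_1 = 3/2, c_2 = -1/2


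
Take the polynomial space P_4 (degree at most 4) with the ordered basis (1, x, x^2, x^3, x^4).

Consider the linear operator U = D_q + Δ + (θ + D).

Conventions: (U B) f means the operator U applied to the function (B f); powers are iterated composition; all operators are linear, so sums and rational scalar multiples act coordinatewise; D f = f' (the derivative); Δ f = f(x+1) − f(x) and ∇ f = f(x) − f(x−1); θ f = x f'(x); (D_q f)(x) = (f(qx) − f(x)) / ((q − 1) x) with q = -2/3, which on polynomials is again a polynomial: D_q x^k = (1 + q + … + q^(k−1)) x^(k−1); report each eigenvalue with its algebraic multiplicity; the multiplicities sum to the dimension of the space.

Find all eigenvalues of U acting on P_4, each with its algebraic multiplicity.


image of 1: 0
image of x: x + 3
image of x^2: 2x^2 + (13/3)x + 1
image of x^3: 3x^3 + (61/9)x^2 + 3x + 1
image of x^4: 4x^4 + (229/27)x^3 + 6x^2 + 4x + 1
the matrix is upper triangular; its diagonal is (0, 1, 2, 3, 4)
for a triangular matrix the eigenvalues are the diagonal entries, with algebraic multiplicity their repetition count

λ = 0 (multiplicity 1), λ = 1 (multiplicity 1), λ = 2 (multiplicity 1), λ = 3 (multiplicity 1), λ = 4 (multiplicity 1)


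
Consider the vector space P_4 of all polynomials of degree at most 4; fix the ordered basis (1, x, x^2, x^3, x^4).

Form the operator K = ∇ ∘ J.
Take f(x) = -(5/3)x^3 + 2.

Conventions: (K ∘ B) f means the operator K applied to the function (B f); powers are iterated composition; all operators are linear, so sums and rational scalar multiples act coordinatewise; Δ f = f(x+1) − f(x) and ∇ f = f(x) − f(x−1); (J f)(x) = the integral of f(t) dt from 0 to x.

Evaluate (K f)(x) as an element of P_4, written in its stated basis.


the image equals g(x) = -(5/3)x^3 + (5/2)x^2 - (5/3)x + 29/12

J f = -(5/12)x^4 + 2x
∇ J f = -(5/3)x^3 + (5/2)x^2 - (5/3)x + 29/12


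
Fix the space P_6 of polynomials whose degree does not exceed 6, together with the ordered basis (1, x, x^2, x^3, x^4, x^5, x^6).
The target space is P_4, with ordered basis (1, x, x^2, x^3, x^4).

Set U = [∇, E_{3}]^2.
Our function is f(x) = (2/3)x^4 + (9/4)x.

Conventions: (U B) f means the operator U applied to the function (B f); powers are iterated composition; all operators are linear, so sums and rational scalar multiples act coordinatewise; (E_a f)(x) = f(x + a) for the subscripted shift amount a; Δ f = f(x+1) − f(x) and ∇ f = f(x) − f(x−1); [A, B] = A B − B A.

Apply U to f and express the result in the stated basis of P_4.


E_{3} f = (2/3)x^4 + 8x^3 + 36x^2 + (297/4)x + 243/4
∇ E_{3} f = (8/3)x^3 + 20x^2 + (152/3)x + 547/12
∇ f = (8/3)x^3 - 4x^2 + (8/3)x + 19/12
E_{3} ∇ f = (8/3)x^3 + 20x^2 + (152/3)x + 547/12
[∇, E_{3}] f = 0
E_{3} [∇, E_{3}] f = 0
∇ E_{3} [∇, E_{3}] f = 0
∇ [∇, E_{3}] f = 0
E_{3} ∇ [∇, E_{3}] f = 0
[∇, E_{3}] [∇, E_{3}] f = 0

the result is g(x) = 0


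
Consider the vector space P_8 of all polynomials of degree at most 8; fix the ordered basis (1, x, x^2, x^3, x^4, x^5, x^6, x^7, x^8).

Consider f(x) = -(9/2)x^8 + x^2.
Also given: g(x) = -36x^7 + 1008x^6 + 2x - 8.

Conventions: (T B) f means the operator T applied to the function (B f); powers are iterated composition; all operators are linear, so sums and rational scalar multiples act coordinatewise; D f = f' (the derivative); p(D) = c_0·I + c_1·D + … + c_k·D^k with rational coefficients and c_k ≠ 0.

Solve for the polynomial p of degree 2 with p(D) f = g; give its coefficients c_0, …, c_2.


c_0 = 0, c_1 = 1, c_2 = -4

D^0 f = -(9/2)x^8 + x^2
D^1 f = -36x^7 + 2x
D^2 f = -252x^6 + 2
matching coefficients of g against c_0 f + c_1 Df + … from the top degree down determines the c_i
solution: c_0 = 0, c_1 = 1, c_2 = -4


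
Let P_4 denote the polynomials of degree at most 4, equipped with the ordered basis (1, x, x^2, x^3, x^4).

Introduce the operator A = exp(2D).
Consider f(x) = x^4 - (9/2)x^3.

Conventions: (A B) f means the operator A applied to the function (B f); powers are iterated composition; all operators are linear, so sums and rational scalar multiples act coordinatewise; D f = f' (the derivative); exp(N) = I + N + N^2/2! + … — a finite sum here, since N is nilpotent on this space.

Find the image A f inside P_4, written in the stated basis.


the result is g(x) = x^4 + (7/2)x^3 - 3x^2 - 22x - 20

order-1 term: 8x^3 - 27x^2
order-2 term: 24x^2 - 54x
order-3 term: 32x - 36
order-4 term: 16
the series for exp(2D) f terminates at order 4
exp(2D) f = x^4 + (7/2)x^3 - 3x^2 - 22x - 20


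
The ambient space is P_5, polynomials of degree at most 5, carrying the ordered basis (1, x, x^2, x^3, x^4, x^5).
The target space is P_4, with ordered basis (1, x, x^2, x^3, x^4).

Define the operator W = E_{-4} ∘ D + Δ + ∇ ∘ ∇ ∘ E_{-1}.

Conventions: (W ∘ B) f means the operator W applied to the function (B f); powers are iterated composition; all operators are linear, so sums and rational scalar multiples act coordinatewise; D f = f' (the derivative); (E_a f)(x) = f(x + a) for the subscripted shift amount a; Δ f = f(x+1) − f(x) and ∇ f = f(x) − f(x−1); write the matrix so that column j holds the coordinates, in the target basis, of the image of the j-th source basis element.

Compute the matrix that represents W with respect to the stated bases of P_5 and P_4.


image of 1: 0
image of x: 2
image of x^2: 4x - 5
image of x^3: 6x^2 - 15x + 37
image of x^4: 8x^3 - 30x^2 + 148x - 205
image of x^5: 10x^4 - 50x^3 + 370x^2 - 1025x + 1101
each image's coordinates form column j of the matrix

the matrix is [[0, 2, -5, 37, -205, 1101]; [0, 0, 4, -15, 148, -1025]; [0, 0, 0, 6, -30, 370]; [0, 0, 0, 0, 8, -50]; [0, 0, 0, 0, 0, 10]] (rows listed top to bottom)


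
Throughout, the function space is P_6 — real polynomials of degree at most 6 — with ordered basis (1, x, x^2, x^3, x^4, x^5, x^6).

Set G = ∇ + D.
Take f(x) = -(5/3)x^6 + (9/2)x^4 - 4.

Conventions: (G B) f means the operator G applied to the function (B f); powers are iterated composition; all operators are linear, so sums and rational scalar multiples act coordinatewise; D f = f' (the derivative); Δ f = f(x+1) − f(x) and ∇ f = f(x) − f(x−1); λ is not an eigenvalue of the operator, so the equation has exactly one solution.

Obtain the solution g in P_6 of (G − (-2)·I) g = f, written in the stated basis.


the image equals g(x) = -(5/6)x^6 + 5x^5 - 29x^4 + (448/3)x^3 - (2265/4)x^2 + (2859/2)x - 43361/24

write g with unknown coordinates in the stated basis and equate coefficients in (G − (-2)·I) g = f
solving from the highest basis element down gives g = -(5/6)x^6 + 5x^5 - 29x^4 + (448/3)x^3 - (2265/4)x^2 + (2859/2)x - 43361/24
check: G g = -10x^5 + (125/2)x^4 - (896/3)x^3 + (2265/2)x^2 - 2859x + 43313/12
so G g − (-2)·g = -(5/3)x^6 + (9/2)x^4 - 4 = f ✓


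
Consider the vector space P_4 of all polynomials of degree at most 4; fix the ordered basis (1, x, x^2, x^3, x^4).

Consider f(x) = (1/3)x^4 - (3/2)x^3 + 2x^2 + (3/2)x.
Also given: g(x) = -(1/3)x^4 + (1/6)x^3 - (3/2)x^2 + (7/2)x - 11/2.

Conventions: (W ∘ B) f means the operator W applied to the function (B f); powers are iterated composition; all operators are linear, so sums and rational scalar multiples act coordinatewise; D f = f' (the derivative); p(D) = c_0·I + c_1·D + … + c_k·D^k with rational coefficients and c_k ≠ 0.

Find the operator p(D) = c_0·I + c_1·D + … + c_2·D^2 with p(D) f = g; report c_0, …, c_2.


D^0 f = (1/3)x^4 - (3/2)x^3 + 2x^2 + (3/2)x
D^1 f = (4/3)x^3 - (9/2)x^2 + 4x + 3/2
D^2 f = 4x^2 - 9x + 4
matching coefficients of g against c_0 f + c_1 Df + … from the top degree down determines the c_i
solution: c_0 = -1, c_1 = -1, c_2 = -1

c_0 = -1, c_1 = -1, c_2 = -1


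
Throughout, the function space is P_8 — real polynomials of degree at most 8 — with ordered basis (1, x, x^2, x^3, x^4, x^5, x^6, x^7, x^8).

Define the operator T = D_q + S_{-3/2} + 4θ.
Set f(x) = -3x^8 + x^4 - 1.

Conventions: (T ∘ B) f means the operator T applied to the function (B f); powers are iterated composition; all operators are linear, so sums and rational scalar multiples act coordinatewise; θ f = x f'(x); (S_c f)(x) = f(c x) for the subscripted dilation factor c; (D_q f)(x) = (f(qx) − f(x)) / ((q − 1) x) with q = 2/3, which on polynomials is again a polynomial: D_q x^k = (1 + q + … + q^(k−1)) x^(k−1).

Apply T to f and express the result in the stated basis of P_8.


D_q f = -(6305/729)x^7 + (65/27)x^3
S_{-3/2} f = -(19683/256)x^8 + (81/16)x^4 - 1
θ f = -24x^8 + 4x^4
(4θ) f = -96x^8 + 16x^4
(D_q + S_{-3/2} + 4θ) f = -(44259/256)x^8 - (6305/729)x^7 + (337/16)x^4 + (65/27)x^3 - 1

g(x) = -(44259/256)x^8 - (6305/729)x^7 + (337/16)x^4 + (65/27)x^3 - 1


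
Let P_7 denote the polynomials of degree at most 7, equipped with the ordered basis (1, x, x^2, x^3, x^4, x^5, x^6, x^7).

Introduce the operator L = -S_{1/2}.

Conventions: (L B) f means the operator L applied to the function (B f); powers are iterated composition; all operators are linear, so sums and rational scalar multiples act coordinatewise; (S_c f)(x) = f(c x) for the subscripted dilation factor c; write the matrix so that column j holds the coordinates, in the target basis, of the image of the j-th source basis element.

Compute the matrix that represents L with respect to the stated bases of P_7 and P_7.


image of 1: -1
image of x: -(1/2)x
image of x^2: -(1/4)x^2
image of x^3: -(1/8)x^3
image of x^4: -(1/16)x^4
image of x^5: -(1/32)x^5
image of x^6: -(1/64)x^6
image of x^7: -(1/128)x^7
each image's coordinates form column j of the matrix

the matrix is [[-1, 0, 0, 0, 0, 0, 0, 0]; [0, -1/2, 0, 0, 0, 0, 0, 0]; [0, 0, -1/4, 0, 0, 0, 0, 0]; [0, 0, 0, -1/8, 0, 0, 0, 0]; [0, 0, 0, 0, -1/16, 0, 0, 0]; [0, 0, 0, 0, 0, -1/32, 0, 0]; [0, 0, 0, 0, 0, 0, -1/64, 0]; [0, 0, 0, 0, 0, 0, 0, -1/128]] (rows listed top to bottom)


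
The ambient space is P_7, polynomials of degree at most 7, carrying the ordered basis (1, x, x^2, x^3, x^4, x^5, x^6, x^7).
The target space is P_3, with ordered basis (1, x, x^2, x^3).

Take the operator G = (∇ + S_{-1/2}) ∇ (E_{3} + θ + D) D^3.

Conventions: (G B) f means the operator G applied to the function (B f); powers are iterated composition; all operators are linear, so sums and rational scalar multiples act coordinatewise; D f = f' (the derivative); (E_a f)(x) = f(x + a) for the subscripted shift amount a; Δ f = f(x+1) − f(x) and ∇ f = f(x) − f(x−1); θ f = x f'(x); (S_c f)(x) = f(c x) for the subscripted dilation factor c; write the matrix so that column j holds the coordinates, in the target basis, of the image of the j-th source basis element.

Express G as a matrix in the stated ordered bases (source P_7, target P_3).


the matrix is [[0, 0, 0, 0, 48, 660, 2280, 30870]; [0, 0, 0, 0, 0, -180, 2160, -13440]; [0, 0, 0, 0, 0, 0, 360, 13545]; [0, 0, 0, 0, 0, 0, 0, -525]] (rows listed top to bottom)

image of 1: 0
image of x: 0
image of x^2: 0
image of x^3: 0
image of x^4: 48
image of x^5: -180x + 660
image of x^6: 360x^2 + 2160x + 2280
image of x^7: -525x^3 + 13545x^2 - 13440x + 30870
each image's coordinates form column j of the matrix


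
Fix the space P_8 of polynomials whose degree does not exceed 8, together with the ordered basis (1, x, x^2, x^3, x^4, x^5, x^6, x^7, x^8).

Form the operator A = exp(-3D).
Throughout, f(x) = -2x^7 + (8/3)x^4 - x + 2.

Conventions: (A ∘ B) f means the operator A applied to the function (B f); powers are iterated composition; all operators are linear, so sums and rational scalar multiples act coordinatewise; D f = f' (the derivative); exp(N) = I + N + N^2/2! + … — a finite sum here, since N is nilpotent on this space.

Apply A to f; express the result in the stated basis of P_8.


order-1 term: 42x^6 - 32x^3 + 3
order-2 term: -378x^5 + 144x^2
order-3 term: 1890x^4 - 288x
order-4 term: -5670x^3 + 216
order-5 term: 10206x^2
order-6 term: -10206x
order-7 term: 4374
the series for exp(-3D) f terminates at order 7
exp(-3D) f = -2x^7 + 42x^6 - 378x^5 + (5678/3)x^4 - 5702x^3 + 10350x^2 - 10495x + 4595

the image equals g(x) = -2x^7 + 42x^6 - 378x^5 + (5678/3)x^4 - 5702x^3 + 10350x^2 - 10495x + 4595


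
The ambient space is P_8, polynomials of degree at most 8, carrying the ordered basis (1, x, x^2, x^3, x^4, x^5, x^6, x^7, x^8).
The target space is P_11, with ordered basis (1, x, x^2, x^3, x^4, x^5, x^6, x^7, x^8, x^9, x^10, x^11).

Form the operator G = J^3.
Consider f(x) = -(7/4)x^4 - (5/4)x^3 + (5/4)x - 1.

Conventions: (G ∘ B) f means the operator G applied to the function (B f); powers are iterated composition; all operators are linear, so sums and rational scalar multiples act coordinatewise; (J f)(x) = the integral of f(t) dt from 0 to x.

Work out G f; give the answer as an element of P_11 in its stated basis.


J f = -(7/20)x^5 - (5/16)x^4 + (5/8)x^2 - x
J J f = -(7/120)x^6 - (1/16)x^5 + (5/24)x^3 - (1/2)x^2
J J J f = -(1/120)x^7 - (1/96)x^6 + (5/96)x^4 - (1/6)x^3

the result is g(x) = -(1/120)x^7 - (1/96)x^6 + (5/96)x^4 - (1/6)x^3


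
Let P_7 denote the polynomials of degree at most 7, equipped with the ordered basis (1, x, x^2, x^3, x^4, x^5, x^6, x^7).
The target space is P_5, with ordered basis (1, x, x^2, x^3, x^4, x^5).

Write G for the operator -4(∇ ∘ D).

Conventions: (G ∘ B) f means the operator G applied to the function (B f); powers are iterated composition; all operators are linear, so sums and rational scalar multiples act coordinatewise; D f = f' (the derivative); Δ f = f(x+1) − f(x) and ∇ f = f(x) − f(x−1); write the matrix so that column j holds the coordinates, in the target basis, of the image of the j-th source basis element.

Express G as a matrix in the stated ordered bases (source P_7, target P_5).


the matrix is [[0, 0, -8, 12, -16, 20, -24, 28]; [0, 0, 0, -24, 48, -80, 120, -168]; [0, 0, 0, 0, -48, 120, -240, 420]; [0, 0, 0, 0, 0, -80, 240, -560]; [0, 0, 0, 0, 0, 0, -120, 420]; [0, 0, 0, 0, 0, 0, 0, -168]] (rows listed top to bottom)

image of 1: 0
image of x: 0
image of x^2: -8
image of x^3: -24x + 12
image of x^4: -48x^2 + 48x - 16
image of x^5: -80x^3 + 120x^2 - 80x + 20
image of x^6: -120x^4 + 240x^3 - 240x^2 + 120x - 24
image of x^7: -168x^5 + 420x^4 - 560x^3 + 420x^2 - 168x + 28
each image's coordinates form column j of the matrix


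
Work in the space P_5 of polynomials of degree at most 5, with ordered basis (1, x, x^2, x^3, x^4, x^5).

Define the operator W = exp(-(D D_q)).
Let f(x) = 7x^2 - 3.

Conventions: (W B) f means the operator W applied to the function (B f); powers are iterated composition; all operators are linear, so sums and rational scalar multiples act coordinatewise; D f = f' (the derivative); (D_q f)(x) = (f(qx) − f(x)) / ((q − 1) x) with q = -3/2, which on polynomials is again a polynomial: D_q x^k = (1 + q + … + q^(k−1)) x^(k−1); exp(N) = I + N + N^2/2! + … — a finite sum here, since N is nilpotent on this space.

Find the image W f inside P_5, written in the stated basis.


order-1 term: 7/2
the series for exp(-(D D_q)) f terminates at order 1
exp(-(D D_q)) f = 7x^2 + 1/2

the image equals g(x) = 7x^2 + 1/2


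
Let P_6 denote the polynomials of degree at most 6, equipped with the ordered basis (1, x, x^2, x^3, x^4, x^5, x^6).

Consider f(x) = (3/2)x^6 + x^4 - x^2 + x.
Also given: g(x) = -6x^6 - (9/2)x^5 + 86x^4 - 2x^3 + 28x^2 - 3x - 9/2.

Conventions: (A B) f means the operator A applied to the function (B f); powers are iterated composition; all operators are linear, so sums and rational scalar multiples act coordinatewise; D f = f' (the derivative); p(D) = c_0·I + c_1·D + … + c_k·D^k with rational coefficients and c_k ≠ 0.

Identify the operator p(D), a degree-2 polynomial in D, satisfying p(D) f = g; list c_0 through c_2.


c_0 = -4, c_1 = -1/2, c_2 = 2

D^0 f = (3/2)x^6 + x^4 - x^2 + x
D^1 f = 9x^5 + 4x^3 - 2x + 1
D^2 f = 45x^4 + 12x^2 - 2
matching coefficients of g against c_0 f + c_1 Df + … from the top degree down determines the c_i
solution: c_0 = -4, c_1 = -1/2, c_2 = 2


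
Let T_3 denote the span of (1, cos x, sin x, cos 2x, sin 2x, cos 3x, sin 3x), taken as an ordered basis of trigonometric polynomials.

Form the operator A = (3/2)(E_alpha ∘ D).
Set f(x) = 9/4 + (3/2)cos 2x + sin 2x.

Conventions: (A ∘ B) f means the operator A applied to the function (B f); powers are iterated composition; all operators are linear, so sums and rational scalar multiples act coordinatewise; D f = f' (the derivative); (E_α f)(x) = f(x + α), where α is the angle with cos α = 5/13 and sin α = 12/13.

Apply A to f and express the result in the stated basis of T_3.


g(x) = -(69/13)cos 2x + (27/26)sin 2x

D f = 2cos 2x - 3sin 2x
E_alpha D f = -(46/13)cos 2x + (9/13)sin 2x
((3/2)(E_alpha ∘ D)) f = -(69/13)cos 2x + (27/26)sin 2x


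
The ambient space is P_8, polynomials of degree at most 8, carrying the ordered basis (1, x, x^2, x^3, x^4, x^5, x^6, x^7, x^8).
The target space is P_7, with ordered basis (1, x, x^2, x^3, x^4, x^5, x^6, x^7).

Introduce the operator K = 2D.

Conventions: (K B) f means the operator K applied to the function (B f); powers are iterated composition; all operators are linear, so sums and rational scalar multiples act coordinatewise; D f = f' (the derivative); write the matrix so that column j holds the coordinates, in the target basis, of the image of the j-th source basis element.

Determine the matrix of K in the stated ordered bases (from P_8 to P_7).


the matrix is [[0, 2, 0, 0, 0, 0, 0, 0, 0]; [0, 0, 4, 0, 0, 0, 0, 0, 0]; [0, 0, 0, 6, 0, 0, 0, 0, 0]; [0, 0, 0, 0, 8, 0, 0, 0, 0]; [0, 0, 0, 0, 0, 10, 0, 0, 0]; [0, 0, 0, 0, 0, 0, 12, 0, 0]; [0, 0, 0, 0, 0, 0, 0, 14, 0]; [0, 0, 0, 0, 0, 0, 0, 0, 16]] (rows listed top to bottom)

image of 1: 0
image of x: 2
image of x^2: 4x
image of x^3: 6x^2
image of x^4: 8x^3
image of x^5: 10x^4
image of x^6: 12x^5
image of x^7: 14x^6
image of x^8: 16x^7
each image's coordinates form column j of the matrix


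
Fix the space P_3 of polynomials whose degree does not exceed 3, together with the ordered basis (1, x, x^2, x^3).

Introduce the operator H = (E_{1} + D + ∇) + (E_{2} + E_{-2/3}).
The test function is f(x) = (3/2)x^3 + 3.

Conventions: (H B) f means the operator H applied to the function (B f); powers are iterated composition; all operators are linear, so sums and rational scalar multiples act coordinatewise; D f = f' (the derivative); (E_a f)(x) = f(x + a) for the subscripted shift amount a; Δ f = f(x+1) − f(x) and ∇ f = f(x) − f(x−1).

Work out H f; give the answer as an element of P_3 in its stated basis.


E_{1} f = (3/2)x^3 + (9/2)x^2 + (9/2)x + 9/2
D f = (9/2)x^2
∇ f = (9/2)x^2 - (9/2)x + 3/2
(E_{1} + D + ∇) f = (3/2)x^3 + (27/2)x^2 + 6
E_{2} f = (3/2)x^3 + 9x^2 + 18x + 15
E_{-2/3} f = (3/2)x^3 - 3x^2 + 2x + 23/9
(E_{2} + E_{-2/3}) f = 3x^3 + 6x^2 + 20x + 158/9
((E_{1} + D + ∇) + (E_{2} + E_{-2/3})) f = (9/2)x^3 + (39/2)x^2 + 20x + 212/9

the image equals g(x) = (9/2)x^3 + (39/2)x^2 + 20x + 212/9


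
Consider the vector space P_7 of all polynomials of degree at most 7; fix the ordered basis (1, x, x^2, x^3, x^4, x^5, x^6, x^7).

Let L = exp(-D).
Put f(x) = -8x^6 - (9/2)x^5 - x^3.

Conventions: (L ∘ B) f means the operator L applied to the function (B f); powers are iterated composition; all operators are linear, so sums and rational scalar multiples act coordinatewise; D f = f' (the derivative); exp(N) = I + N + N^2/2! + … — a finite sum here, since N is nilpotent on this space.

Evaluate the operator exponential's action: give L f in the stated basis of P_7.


g(x) = -8x^6 + (87/2)x^5 - (195/2)x^4 + 114x^3 - 72x^2 + (45/2)x - 5/2

order-1 term: 48x^5 + (45/2)x^4 + 3x^2
order-2 term: -120x^4 - 45x^3 - 3x
order-3 term: 160x^3 + 45x^2 + 1
order-4 term: -120x^2 - (45/2)x
order-5 term: 48x + 9/2
order-6 term: -8
the series for exp(-D) f terminates at order 6
exp(-D) f = -8x^6 + (87/2)x^5 - (195/2)x^4 + 114x^3 - 72x^2 + (45/2)x - 5/2


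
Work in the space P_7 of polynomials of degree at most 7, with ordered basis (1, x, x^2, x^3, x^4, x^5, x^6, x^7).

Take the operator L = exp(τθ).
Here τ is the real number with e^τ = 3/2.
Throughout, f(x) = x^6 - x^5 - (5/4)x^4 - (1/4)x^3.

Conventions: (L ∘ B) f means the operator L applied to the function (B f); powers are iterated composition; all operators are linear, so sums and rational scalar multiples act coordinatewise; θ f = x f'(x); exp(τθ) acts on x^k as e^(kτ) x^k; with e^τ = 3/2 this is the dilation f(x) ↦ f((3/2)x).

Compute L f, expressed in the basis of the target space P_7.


exp(τθ) x^k = e^(kτ) x^k; with e^τ = 3/2 this sends x^k to (3/2)^k x^k
x^3 ↦ 27/8 x^3
x^4 ↦ 81/16 x^4
x^5 ↦ 243/32 x^5
x^6 ↦ 729/64 x^6
applying this coordinatewise to f: exp(τθ) f = (729/64)x^6 - (243/32)x^5 - (405/64)x^4 - (27/32)x^3

the result is g(x) = (729/64)x^6 - (243/32)x^5 - (405/64)x^4 - (27/32)x^3


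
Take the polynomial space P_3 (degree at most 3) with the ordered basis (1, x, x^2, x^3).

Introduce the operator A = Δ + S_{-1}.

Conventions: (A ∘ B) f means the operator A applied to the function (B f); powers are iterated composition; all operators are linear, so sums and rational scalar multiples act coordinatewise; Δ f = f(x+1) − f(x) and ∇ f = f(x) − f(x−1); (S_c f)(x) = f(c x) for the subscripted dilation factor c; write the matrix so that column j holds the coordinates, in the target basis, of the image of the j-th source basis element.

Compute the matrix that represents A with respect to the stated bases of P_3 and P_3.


the matrix is [[1, 1, 1, 1]; [0, -1, 2, 3]; [0, 0, 1, 3]; [0, 0, 0, -1]] (rows listed top to bottom)

image of 1: 1
image of x: -x + 1
image of x^2: x^2 + 2x + 1
image of x^3: -x^3 + 3x^2 + 3x + 1
each image's coordinates form column j of the matrix


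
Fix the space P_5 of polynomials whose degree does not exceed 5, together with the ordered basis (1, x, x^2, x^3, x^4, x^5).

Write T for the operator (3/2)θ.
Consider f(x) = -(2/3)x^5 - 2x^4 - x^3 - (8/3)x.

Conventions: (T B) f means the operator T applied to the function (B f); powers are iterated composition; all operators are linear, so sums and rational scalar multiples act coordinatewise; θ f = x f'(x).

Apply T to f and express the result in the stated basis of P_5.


θ f = -(10/3)x^5 - 8x^4 - 3x^3 - (8/3)x
((3/2)θ) f = -5x^5 - 12x^4 - (9/2)x^3 - 4x

the result is g(x) = -5x^5 - 12x^4 - (9/2)x^3 - 4x


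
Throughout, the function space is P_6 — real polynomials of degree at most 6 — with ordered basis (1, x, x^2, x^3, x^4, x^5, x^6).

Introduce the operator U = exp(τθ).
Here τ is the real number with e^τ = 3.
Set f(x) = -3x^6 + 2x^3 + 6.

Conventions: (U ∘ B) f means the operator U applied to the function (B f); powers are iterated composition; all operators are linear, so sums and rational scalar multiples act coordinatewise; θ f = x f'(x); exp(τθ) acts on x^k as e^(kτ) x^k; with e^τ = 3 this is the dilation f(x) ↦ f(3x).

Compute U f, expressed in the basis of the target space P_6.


exp(τθ) x^k = e^(kτ) x^k; with e^τ = 3 this sends x^k to 3^k x^k
x^3 ↦ 27 x^3
x^6 ↦ 729 x^6
applying this coordinatewise to f: exp(τθ) f = -2187x^6 + 54x^3 + 6

the image equals g(x) = -2187x^6 + 54x^3 + 6


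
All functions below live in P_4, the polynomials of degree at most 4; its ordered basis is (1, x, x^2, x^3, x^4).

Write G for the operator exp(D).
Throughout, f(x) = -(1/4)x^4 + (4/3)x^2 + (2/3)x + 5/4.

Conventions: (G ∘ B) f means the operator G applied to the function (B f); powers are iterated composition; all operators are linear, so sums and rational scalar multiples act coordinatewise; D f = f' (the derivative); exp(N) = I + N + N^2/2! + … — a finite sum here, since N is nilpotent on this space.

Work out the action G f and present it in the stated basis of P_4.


order-1 term: -x^3 + (8/3)x + 2/3
order-2 term: -(3/2)x^2 + 4/3
order-3 term: -x
order-4 term: -1/4
the series for exp(D) f terminates at order 4
exp(D) f = -(1/4)x^4 - x^3 - (1/6)x^2 + (7/3)x + 3

the image equals g(x) = -(1/4)x^4 - x^3 - (1/6)x^2 + (7/3)x + 3


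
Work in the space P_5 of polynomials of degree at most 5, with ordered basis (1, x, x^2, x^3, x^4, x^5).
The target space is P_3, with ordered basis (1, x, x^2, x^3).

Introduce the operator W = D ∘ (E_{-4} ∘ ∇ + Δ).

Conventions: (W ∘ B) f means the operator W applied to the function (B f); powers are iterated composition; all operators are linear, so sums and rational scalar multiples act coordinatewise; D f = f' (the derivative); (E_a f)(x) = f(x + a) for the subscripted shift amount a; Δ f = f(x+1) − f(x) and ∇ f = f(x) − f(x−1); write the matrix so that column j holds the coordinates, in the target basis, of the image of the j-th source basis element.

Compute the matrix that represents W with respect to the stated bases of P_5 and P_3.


image of 1: 0
image of x: 0
image of x^2: 4
image of x^3: 12x - 24
image of x^4: 24x^2 - 96x + 248
image of x^5: 40x^3 - 240x^2 + 1240x - 1840
each image's coordinates form column j of the matrix

the matrix is [[0, 0, 4, -24, 248, -1840]; [0, 0, 0, 12, -96, 1240]; [0, 0, 0, 0, 24, -240]; [0, 0, 0, 0, 0, 40]] (rows listed top to bottom)


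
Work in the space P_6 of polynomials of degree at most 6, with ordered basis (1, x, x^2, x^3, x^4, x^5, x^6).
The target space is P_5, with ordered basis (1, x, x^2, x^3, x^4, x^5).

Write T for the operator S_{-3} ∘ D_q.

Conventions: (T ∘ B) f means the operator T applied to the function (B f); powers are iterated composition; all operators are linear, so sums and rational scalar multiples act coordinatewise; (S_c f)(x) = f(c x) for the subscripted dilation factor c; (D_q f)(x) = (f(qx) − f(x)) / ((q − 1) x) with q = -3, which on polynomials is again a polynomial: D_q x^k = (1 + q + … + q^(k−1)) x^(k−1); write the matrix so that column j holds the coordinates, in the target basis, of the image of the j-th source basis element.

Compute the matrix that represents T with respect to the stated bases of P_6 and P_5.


image of 1: 0
image of x: 1
image of x^2: 6x
image of x^3: 63x^2
image of x^4: 540x^3
image of x^5: 4941x^4
image of x^6: 44226x^5
each image's coordinates form column j of the matrix

the matrix is [[0, 1, 0, 0, 0, 0, 0]; [0, 0, 6, 0, 0, 0, 0]; [0, 0, 0, 63, 0, 0, 0]; [0, 0, 0, 0, 540, 0, 0]; [0, 0, 0, 0, 0, 4941, 0]; [0, 0, 0, 0, 0, 0, 44226]] (rows listed top to bottom)


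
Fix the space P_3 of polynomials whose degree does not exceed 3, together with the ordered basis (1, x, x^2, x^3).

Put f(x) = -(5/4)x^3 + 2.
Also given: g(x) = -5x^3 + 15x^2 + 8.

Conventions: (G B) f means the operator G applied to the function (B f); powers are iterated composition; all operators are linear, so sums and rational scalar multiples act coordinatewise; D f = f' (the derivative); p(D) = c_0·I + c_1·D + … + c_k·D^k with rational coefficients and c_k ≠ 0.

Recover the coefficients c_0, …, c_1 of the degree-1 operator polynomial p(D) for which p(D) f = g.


D^0 f = -(5/4)x^3 + 2
D^1 f = -(15/4)x^2
matching coefficients of g against c_0 f + c_1 Df + … from the top degree down determines the c_i
solution: c_0 = 4, c_1 = -4

p(D) = 4·I − 4·D, i.e. c_0 = 4, c_1 = -4


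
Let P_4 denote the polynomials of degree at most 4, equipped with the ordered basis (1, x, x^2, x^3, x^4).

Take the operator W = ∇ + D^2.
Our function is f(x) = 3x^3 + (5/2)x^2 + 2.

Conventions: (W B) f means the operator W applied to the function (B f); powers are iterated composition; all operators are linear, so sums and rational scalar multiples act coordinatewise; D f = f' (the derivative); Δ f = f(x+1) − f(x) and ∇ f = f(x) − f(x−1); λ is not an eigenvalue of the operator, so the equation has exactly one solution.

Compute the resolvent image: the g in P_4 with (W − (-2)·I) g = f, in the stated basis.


write g with unknown coordinates in the stated basis and equate coefficients in (W − (-2)·I) g = f
solving from the highest basis element down gives g = (3/2)x^3 - x^2 - (5/4)x + 11/8
check: W g = (9/2)x^2 + (5/2)x - 3/4
so W g − (-2)·g = 3x^3 + (5/2)x^2 + 2 = f ✓

the image equals g(x) = (3/2)x^3 - x^2 - (5/4)x + 11/8


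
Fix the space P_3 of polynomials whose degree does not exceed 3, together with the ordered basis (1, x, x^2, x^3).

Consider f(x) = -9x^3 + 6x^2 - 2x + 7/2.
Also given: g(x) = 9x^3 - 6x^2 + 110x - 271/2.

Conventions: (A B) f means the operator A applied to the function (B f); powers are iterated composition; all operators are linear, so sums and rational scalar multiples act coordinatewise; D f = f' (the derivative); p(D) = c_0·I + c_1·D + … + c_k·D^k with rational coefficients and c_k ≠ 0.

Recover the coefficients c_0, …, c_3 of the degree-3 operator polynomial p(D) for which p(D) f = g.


D^0 f = -9x^3 + 6x^2 - 2x + 7/2
D^1 f = -27x^2 + 12x - 2
D^2 f = -54x + 12
D^3 f = -54
matching coefficients of g against c_0 f + c_1 Df + … from the top degree down determines the c_i
solution: c_0 = -1, c_1 = 0, c_2 = -2, c_3 = 2

p(D) = -I − 2·D^2 + 2·D^3, i.e. c_0 = -1, c_1 = 0, c_2 = -2, c_3 = 2


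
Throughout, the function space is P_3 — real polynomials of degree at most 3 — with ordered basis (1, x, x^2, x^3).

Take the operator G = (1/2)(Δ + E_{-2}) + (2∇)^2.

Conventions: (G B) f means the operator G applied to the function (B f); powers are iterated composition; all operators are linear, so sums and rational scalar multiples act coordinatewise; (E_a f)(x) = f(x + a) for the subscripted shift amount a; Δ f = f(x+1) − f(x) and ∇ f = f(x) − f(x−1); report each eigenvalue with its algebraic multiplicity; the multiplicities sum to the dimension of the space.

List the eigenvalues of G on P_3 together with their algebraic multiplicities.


λ = 1/2 (multiplicity 4)

image of 1: 1/2
image of x: (1/2)x - 1/2
image of x^2: (1/2)x^2 - x + 21/2
image of x^3: (1/2)x^3 - (3/2)x^2 + (63/2)x - 55/2
the matrix is upper triangular; its diagonal is (1/2, 1/2, 1/2, 1/2)
for a triangular matrix the eigenvalues are the diagonal entries, with algebraic multiplicity their repetition count
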